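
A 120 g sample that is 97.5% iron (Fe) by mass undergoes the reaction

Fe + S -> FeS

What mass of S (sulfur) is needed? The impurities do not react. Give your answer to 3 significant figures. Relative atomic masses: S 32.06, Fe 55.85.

Mass of pure Fe = 120 g × 0.975 = 117.0 g.
M(Fe) = 55.85 g/mol.
M(S) = 32.06 g/mol.
n(Fe) = 117.0 g / 55.85 g/mol = 2.095 mol.
From the equation the Fe:S mole ratio is 1:1, so n(S) = 2.095 × 1/1 = 2.095 mol.
Mass of S = 2.095 mol × 32.06 g/mol = 67.16 g.

67.2 g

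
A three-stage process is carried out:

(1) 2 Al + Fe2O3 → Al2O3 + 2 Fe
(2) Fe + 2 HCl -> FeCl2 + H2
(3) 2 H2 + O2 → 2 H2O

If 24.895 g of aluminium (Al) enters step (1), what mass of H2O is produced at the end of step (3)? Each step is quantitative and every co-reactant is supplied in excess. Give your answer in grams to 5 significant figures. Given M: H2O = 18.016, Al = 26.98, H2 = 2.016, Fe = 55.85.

n(Al) = 24.895 / 26.98 = 0.922721 mol.
Reaction (1): Al→Fe ratio 2:2 ⇒ n(Fe) = 0.922721 mol.
Reaction (2): Fe→H2 ratio 1:1 ⇒ n(H2) = 0.922721 mol.
Reaction (3): H2→H2O ratio 2:2 ⇒ n(H2O) = 0.922721 mol.
Mass of H2O = 0.922721 × 18.016 = 16.6237 g.

16.624 g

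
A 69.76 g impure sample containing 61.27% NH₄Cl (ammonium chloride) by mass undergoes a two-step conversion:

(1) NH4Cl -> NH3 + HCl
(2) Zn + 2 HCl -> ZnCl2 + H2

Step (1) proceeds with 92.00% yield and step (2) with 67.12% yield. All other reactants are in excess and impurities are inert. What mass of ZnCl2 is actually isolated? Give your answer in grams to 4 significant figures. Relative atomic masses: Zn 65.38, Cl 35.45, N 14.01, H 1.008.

33.62 g

Pure NH4Cl = 69.76 × 0.6127 = 42.742 g.
M(NH4Cl) = 14.01 + 4(1.008) + 35.45 = 53.492 g/mol.
M(ZnCl2) = 65.38 + 2(35.45) = 136.28 g/mol.
n(NH4Cl) = 42.742 / 53.492 = 0.79903 mol.
Step 1 (NH4Cl:HCl = 1:1): theoretical n(HCl) = 0.79903 mol; at 92.00% yield, n(HCl) = 0.73511 mol.
Step 2 (HCl:ZnCl2 = 2:1): theoretical n(ZnCl2) = 0.36756 mol, so theoretical mass = 0.36756 × 136.28 = 50.091 g.
At 67.12% yield, actual mass of ZnCl2 = 50.091 × 0.6712 = 33.621 g.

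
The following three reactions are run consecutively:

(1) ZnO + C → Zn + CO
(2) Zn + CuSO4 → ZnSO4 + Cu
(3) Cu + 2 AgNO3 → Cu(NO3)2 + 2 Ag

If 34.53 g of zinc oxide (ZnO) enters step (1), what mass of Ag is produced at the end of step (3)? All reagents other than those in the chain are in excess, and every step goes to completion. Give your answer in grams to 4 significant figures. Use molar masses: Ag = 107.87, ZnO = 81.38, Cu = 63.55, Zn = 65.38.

91.54 g

n(ZnO) = 34.53 / 81.38 = 0.42431 mol.
Reaction (1): ZnO→Zn ratio 1:1 ⇒ n(Zn) = 0.42431 mol.
Reaction (2): Zn→Cu ratio 1:1 ⇒ n(Cu) = 0.42431 mol.
Reaction (3): Cu→Ag ratio 1:2 ⇒ n(Ag) = 0.84861 mol.
Mass of Ag = 0.84861 × 107.87 = 91.540 g.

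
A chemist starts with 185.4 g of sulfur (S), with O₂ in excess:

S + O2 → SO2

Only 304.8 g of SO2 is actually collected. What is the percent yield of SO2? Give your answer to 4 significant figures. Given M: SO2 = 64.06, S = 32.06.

82.28 %

n(S) = 185.40 g / 32.06 g/mol = 5.7829 mol.
From the equation the S:SO2 mole ratio is 1:1, so n(SO2) = 5.7829 × 1/1 = 5.7829 mol.
Mass of SO2 = 5.7829 mol × 64.06 g/mol = 370.45 g.
This is the theoretical yield. Percent yield = 304.8 g / 370.45 g × 100% = 82.278%.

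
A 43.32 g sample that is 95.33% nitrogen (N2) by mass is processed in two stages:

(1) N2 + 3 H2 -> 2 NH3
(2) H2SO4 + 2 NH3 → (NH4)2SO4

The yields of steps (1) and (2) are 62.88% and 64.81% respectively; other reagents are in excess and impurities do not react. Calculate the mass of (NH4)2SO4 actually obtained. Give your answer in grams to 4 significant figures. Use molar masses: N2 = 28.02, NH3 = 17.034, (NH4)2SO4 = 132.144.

79.37 g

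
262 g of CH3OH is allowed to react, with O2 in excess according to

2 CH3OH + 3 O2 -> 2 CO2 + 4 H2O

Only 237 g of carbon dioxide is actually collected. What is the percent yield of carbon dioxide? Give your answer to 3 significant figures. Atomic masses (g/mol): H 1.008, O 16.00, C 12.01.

M(CH3OH) = 12.01 + 4(1.008) + 16.00 = 32.042 g/mol.
M(CO2) = 12.01 + 2(16.00) = 44.01 g/mol.
n(CH3OH) = 262.0 g / 32.042 g/mol = 8.177 mol.
From the equation the CH3OH:CO2 mole ratio is 2:2, so n(CO2) = 8.177 × 2/2 = 8.177 mol.
Mass of CO2 = 8.177 mol × 44.01 g/mol = 359.9 g.
This is the theoretical yield. Percent yield = 237 g / 359.9 g × 100% = 65.86%.

65.9 %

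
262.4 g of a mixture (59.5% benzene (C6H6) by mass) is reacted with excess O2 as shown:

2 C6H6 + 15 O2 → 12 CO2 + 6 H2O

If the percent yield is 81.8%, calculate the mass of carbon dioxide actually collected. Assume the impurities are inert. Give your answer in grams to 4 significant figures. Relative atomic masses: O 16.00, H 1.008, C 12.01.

431.8 g

Pure C6H6 available = 262.4 g × 0.595 = 156.13 g.
M(C6H6) = 6(12.01) + 6(1.008) = 78.108 g/mol.
M(CO2) = 12.01 + 2(16.00) = 44.01 g/mol.
n(C6H6) = 156.13 g / 78.108 g/mol = 1.9989 mol.
From the equation the C6H6:CO2 mole ratio is 2:12, so n(CO2) = 1.9989 × 12/2 = 11.993 mol.
Mass of CO2 = 11.993 mol × 44.01 g/mol = 527.82 g.
Actual mass collected = 527.82 g × 0.818 = 431.76 g.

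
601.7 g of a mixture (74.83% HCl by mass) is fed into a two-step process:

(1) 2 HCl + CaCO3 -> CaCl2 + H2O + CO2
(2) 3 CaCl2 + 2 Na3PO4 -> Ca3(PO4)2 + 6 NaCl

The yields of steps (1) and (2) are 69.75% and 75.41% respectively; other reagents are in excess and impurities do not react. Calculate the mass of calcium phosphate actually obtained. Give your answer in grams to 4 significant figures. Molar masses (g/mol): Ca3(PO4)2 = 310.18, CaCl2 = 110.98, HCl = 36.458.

Pure HCl = 601.7 × 0.7483 = 450.25 g.
n(HCl) = 450.25 / 36.458 = 12.350 mol.
Step 1 (HCl:CaCl2 = 2:1): theoretical n(CaCl2) = 6.1749 mol; at 69.75% yield, n(CaCl2) = 4.3070 mol.
Step 2 (CaCl2:Ca3(PO4)2 = 3:1): theoretical n(Ca3(PO4)2) = 1.4357 mol, so theoretical mass = 1.4357 × 310.18 = 445.32 g.
At 75.41% yield, actual mass of Ca3(PO4)2 = 445.32 × 0.7541 = 335.81 g.

335.8 g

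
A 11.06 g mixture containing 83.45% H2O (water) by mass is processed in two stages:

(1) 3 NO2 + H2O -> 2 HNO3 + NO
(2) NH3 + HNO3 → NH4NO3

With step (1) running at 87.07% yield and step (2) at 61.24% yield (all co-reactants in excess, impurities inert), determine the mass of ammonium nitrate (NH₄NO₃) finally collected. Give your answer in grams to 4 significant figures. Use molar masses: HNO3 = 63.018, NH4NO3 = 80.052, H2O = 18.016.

43.73 g

Pure H2O = 11.06 × 0.8345 = 9.2296 g.
n(H2O) = 9.2296 / 18.016 = 0.51230 mol.
Step 1 (H2O:HNO3 = 1:2): theoretical n(HNO3) = 1.0246 mol; at 87.07% yield, n(HNO3) = 0.89212 mol.
Step 2 (HNO3:NH4NO3 = 1:1): theoretical n(NH4NO3) = 0.89212 mol, so theoretical mass = 0.89212 × 80.052 = 71.416 g.
At 61.24% yield, actual mass of NH4NO3 = 71.416 × 0.6124 = 43.735 g.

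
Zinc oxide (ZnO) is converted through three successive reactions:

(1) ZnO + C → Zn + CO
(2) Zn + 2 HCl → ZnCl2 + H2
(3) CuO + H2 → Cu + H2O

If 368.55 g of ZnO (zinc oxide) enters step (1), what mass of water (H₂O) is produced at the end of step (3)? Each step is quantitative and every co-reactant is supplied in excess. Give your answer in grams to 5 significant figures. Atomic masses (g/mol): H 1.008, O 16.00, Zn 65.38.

81.590 g

M(ZnO) = 65.38 + 16.00 = 81.38 g/mol.
M(H2O) = 2(1.008) + 16.00 = 18.016 g/mol.
n(ZnO) = 368.55 / 81.38 = 4.52875 mol.
Reaction (1): ZnO→Zn ratio 1:1 ⇒ n(Zn) = 4.52875 mol.
Reaction (2): Zn→H2 ratio 1:1 ⇒ n(H2) = 4.52875 mol.
Reaction (3): H2→H2O ratio 1:1 ⇒ n(H2O) = 4.52875 mol.
Mass of H2O = 4.52875 × 18.016 = 81.5900 g.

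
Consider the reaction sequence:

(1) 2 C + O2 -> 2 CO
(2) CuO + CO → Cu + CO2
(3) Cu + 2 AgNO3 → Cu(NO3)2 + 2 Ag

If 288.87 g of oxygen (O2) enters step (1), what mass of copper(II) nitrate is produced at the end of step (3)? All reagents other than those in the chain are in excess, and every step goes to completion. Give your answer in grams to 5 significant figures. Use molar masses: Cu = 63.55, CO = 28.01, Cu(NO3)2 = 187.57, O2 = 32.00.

n(O2) = 288.87 / 32.00 = 9.02719 mol.
Reaction (1): O2→CO ratio 1:2 ⇒ n(CO) = 18.0544 mol.
Reaction (2): CO→Cu ratio 1:1 ⇒ n(Cu) = 18.0544 mol.
Reaction (3): Cu→Cu(NO3)2 ratio 1:1 ⇒ n(Cu(NO3)2) = 18.0544 mol.
Mass of Cu(NO3)2 = 18.0544 × 187.57 = 3386.46 g.

3386.5 g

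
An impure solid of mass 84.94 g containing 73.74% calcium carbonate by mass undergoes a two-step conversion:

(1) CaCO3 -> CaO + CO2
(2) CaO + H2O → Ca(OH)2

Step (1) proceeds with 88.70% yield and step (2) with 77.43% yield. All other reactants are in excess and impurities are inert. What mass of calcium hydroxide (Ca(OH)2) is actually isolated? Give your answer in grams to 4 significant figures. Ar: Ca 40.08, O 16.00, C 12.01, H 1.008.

Pure CaCO3 = 84.94 × 0.7374 = 62.635 g.
M(CaCO3) = 40.08 + 12.01 + 3(16.00) = 100.09 g/mol.
M(Ca(OH)2) = 40.08 + 2(16.00) + 2(1.008) = 74.096 g/mol.
n(CaCO3) = 62.635 / 100.09 = 0.62578 mol.
Step 1 (CaCO3:CaO = 1:1): theoretical n(CaO) = 0.62578 mol; at 88.70% yield, n(CaO) = 0.55507 mol.
Step 2 (CaO:Ca(OH)2 = 1:1): theoretical n(Ca(OH)2) = 0.55507 mol, so theoretical mass = 0.55507 × 74.096 = 41.129 g.
At 77.43% yield, actual mass of Ca(OH)2 = 41.129 × 0.7743 = 31.846 g.

31.85 g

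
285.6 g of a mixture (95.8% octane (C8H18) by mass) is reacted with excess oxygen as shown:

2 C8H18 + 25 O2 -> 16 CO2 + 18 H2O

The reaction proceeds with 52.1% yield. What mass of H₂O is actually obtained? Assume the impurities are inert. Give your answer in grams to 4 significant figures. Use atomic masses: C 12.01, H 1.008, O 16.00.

202.4 g

Pure C8H18 available = 285.6 g × 0.958 = 273.60 g.
M(C8H18) = 8(12.01) + 18(1.008) = 114.224 g/mol.
M(H2O) = 2(1.008) + 16.00 = 18.016 g/mol.
n(C8H18) = 273.60 g / 114.224 g/mol = 2.3953 mol.
From the equation the C8H18:H2O mole ratio is 2:18, so n(H2O) = 2.3953 × 18/2 = 21.558 mol.
Mass of H2O = 21.558 mol × 18.016 g/mol = 388.39 g.
Actual mass collected = 388.39 g × 0.521 = 202.35 g.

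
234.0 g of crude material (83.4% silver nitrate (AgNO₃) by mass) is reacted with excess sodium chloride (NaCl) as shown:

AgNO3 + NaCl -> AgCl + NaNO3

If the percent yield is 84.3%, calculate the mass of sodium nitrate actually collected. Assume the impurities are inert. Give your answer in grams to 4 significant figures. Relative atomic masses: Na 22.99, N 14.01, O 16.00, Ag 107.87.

82.32 g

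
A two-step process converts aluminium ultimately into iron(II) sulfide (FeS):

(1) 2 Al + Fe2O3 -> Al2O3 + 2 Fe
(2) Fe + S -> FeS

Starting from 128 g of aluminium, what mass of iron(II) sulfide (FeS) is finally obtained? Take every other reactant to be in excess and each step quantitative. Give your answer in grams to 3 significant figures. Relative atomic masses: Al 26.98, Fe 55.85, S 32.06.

M(Al) = 26.98 g/mol.
M(FeS) = 55.85 + 32.06 = 87.91 g/mol.
n(Al) = 128.0 / 26.98 = 4.744 mol.
Step 1 gives a 2:2 ratio of Al to Fe, so n(Fe) = 4.744 mol.
In step 2 the Fe:FeS ratio is 1:1, so n(FeS) = 4.744 mol.
Mass of FeS = 4.744 × 87.91 = 417.1 g.

417 g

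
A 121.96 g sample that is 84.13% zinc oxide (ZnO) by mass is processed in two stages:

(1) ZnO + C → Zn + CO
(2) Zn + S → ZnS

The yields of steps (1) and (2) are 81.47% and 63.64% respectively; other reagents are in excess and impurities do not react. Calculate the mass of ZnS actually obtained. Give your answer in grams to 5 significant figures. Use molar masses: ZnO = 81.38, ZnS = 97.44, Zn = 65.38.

63.697 g

Pure ZnO = 121.96 × 0.8413 = 102.605 g.
n(ZnO) = 102.605 / 81.38 = 1.26081 mol.
Step 1 (ZnO:Zn = 1:1): theoretical n(Zn) = 1.26081 mol; at 81.47% yield, n(Zn) = 1.02718 mol.
Step 2 (Zn:ZnS = 1:1): theoretical n(ZnS) = 1.02718 mol, so theoretical mass = 1.02718 × 97.44 = 100.089 g.
At 63.64% yield, actual mass of ZnS = 100.089 × 0.6364 = 63.6965 g.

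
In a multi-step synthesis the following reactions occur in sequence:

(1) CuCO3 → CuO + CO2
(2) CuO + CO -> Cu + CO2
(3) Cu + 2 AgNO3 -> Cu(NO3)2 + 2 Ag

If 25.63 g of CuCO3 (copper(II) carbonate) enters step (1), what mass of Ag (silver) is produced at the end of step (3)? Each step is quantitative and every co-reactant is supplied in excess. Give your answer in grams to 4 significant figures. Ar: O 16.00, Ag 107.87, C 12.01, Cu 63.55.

M(CuCO3) = 63.55 + 12.01 + 3(16.00) = 123.56 g/mol.
M(Ag) = 107.87 g/mol.
n(CuCO3) = 25.63 / 123.56 = 0.20743 mol.
Reaction (1): CuCO3→CuO ratio 1:1 ⇒ n(CuO) = 0.20743 mol.
Reaction (2): CuO→Cu ratio 1:1 ⇒ n(Cu) = 0.20743 mol.
Reaction (3): Cu→Ag ratio 1:2 ⇒ n(Ag) = 0.41486 mol.
Mass of Ag = 0.41486 × 107.87 = 44.751 g.

44.75 g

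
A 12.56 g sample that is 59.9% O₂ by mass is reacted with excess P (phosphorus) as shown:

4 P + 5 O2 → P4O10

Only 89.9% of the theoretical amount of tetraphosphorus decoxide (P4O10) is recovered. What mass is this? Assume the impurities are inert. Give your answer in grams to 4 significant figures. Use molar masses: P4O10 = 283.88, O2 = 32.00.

Pure O2 available = 12.56 g × 0.599 = 7.5234 g.
n(O2) = 7.5234 g / 32.00 g/mol = 0.23511 mol.
From the equation the O2:P4O10 mole ratio is 5:1, so n(P4O10) = 0.23511 × 1/5 = 0.047022 mol.
Mass of P4O10 = 0.047022 mol × 283.88 g/mol = 13.348 g.
Actual mass collected = 13.348 g × 0.899 = 12.000 g.

12.00 g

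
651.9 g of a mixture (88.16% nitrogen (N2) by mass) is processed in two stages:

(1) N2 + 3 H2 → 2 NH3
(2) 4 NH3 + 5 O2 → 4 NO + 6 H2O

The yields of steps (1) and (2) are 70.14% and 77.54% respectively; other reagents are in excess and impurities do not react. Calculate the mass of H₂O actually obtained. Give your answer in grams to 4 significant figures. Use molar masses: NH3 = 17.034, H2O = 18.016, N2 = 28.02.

Pure N2 = 651.9 × 0.8816 = 574.72 g.
n(N2) = 574.72 / 28.02 = 20.511 mol.
Step 1 (N2:NH3 = 1:2): theoretical n(NH3) = 41.022 mol; at 70.14% yield, n(NH3) = 28.773 mol.
Step 2 (NH3:H2O = 4:6): theoretical n(H2O) = 43.159 mol, so theoretical mass = 43.159 × 18.016 = 777.55 g.
At 77.54% yield, actual mass of H2O = 777.55 × 0.7754 = 602.91 g.

602.9 g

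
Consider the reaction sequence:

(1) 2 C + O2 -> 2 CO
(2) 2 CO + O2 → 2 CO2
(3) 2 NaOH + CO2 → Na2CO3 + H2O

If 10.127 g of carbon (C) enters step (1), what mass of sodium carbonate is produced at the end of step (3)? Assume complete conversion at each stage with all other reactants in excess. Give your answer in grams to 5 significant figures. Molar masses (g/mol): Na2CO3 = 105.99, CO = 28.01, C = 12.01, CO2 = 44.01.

n(C) = 10.127 / 12.01 = 0.843214 mol.
Reaction (1): C→CO ratio 2:2 ⇒ n(CO) = 0.843214 mol.
Reaction (2): CO→CO2 ratio 2:2 ⇒ n(CO2) = 0.843214 mol.
Reaction (3): CO2→Na2CO3 ratio 1:1 ⇒ n(Na2CO3) = 0.843214 mol.
Mass of Na2CO3 = 0.843214 × 105.99 = 89.3723 g.

89.372 g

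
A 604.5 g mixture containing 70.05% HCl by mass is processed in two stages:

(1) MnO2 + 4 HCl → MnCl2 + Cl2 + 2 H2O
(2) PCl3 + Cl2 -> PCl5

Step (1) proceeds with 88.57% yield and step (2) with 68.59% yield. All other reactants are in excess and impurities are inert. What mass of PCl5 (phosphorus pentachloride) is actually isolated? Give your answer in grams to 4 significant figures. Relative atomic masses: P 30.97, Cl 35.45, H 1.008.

367.3 g

Pure HCl = 604.5 × 0.7005 = 423.45 g.
M(HCl) = 1.008 + 35.45 = 36.458 g/mol.
M(PCl5) = 30.97 + 5(35.45) = 208.22 g/mol.
n(HCl) = 423.45 / 36.458 = 11.615 mol.
Step 1 (HCl:Cl2 = 4:1): theoretical n(Cl2) = 2.9037 mol; at 88.57% yield, n(Cl2) = 2.5718 mol.
Step 2 (Cl2:PCl5 = 1:1): theoretical n(PCl5) = 2.5718 mol, so theoretical mass = 2.5718 × 208.22 = 535.50 g.
At 68.59% yield, actual mass of PCl5 = 535.50 × 0.6859 = 367.30 g.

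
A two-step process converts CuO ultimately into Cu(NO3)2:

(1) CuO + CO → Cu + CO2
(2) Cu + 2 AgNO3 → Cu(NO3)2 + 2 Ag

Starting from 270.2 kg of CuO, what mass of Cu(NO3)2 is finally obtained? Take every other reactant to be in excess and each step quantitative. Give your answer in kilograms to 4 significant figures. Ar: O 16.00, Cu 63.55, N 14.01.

637.1 kg

M(CuO) = 63.55 + 16.00 = 79.55 g/mol.
M(Cu(NO3)2) = 63.55 + 2(14.01) + 6(16.00) = 187.57 g/mol.
270.2 kg = 270200 g.
n(CuO) = 270200 / 79.55 = 3396.6 mol.
Step 1 gives a 1:1 ratio of CuO to Cu, so n(Cu) = 3396.6 mol.
In step 2 the Cu:Cu(NO3)2 ratio is 1:1, so n(Cu(NO3)2) = 3396.6 mol.
Mass of Cu(NO3)2 = 3396.6 × 187.57 = 637100 g = 637.1 kg.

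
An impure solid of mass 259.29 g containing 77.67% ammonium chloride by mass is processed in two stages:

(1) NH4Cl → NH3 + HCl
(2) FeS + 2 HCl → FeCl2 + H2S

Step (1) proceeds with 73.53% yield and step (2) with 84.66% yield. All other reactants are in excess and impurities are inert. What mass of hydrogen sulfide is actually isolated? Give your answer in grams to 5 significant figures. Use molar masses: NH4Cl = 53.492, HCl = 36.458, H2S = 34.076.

Pure NH4Cl = 259.29 × 0.7767 = 201.391 g.
n(NH4Cl) = 201.391 / 53.492 = 3.76487 mol.
Step 1 (NH4Cl:HCl = 1:1): theoretical n(HCl) = 3.76487 mol; at 73.53% yield, n(HCl) = 2.76831 mol.
Step 2 (HCl:H2S = 2:1): theoretical n(H2S) = 1.38416 mol, so theoretical mass = 1.38416 × 34.076 = 47.1665 g.
At 84.66% yield, actual mass of H2S = 47.1665 × 0.8466 = 39.9311 g.

39.931 g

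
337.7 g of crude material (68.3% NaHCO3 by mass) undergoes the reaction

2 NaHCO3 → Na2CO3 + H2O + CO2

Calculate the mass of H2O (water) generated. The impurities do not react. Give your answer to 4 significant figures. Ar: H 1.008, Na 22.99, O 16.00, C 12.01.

24.73 g

Mass of pure NaHCO3 = 337.7 g × 0.683 = 230.65 g.
M(NaHCO3) = 22.99 + 1.008 + 12.01 + 3(16.00) = 84.008 g/mol.
M(H2O) = 2(1.008) + 16.00 = 18.016 g/mol.
n(NaHCO3) = 230.65 g / 84.008 g/mol = 2.7456 mol.
From the equation the NaHCO3:H2O mole ratio is 2:1, so n(H2O) = 2.7456 × 1/2 = 1.3728 mol.
Mass of H2O = 1.3728 mol × 18.016 g/mol = 24.732 g.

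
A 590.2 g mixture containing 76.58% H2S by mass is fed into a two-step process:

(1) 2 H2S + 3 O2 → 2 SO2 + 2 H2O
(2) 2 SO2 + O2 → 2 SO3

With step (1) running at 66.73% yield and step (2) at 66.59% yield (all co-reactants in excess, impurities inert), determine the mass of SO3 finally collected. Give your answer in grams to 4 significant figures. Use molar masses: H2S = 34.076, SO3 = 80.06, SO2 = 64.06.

471.9 g

Pure H2S = 590.2 × 0.7658 = 451.98 g.
n(H2S) = 451.98 / 34.076 = 13.264 mol.
Step 1 (H2S:SO2 = 2:2): theoretical n(SO2) = 13.264 mol; at 66.73% yield, n(SO2) = 8.8509 mol.
Step 2 (SO2:SO3 = 2:2): theoretical n(SO3) = 8.8509 mol, so theoretical mass = 8.8509 × 80.06 = 708.60 g.
At 66.59% yield, actual mass of SO3 = 708.60 × 0.6659 = 471.86 g.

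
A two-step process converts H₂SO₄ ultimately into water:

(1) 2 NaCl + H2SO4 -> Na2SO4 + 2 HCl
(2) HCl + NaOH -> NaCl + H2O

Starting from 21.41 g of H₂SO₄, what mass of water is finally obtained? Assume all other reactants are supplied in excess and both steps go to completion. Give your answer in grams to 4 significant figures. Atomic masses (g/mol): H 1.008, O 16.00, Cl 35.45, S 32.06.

7.866 g

M(H2SO4) = 2(1.008) + 32.06 + 4(16.00) = 98.076 g/mol.
M(H2O) = 2(1.008) + 16.00 = 18.016 g/mol.
n(H2SO4) = 21.410 / 98.076 = 0.21830 mol.
Step 1 gives a 1:2 ratio of H2SO4 to HCl, so n(HCl) = 0.43660 mol.
In step 2 the HCl:H2O ratio is 1:1, so n(H2O) = 0.43660 mol.
Mass of H2O = 0.43660 × 18.016 = 7.8658 g.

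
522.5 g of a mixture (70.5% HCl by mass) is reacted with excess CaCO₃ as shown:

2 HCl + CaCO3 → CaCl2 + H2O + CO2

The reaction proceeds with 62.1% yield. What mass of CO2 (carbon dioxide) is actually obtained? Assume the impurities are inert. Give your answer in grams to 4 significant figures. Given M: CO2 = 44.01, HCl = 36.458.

138.1 g

Pure HCl available = 522.5 g × 0.705 = 368.36 g.
n(HCl) = 368.36 g / 36.458 g/mol = 10.104 mol.
From the equation the HCl:CO2 mole ratio is 2:1, so n(CO2) = 10.104 × 1/2 = 5.0519 mol.
Mass of CO2 = 5.0519 mol × 44.01 g/mol = 222.33 g.
Actual mass collected = 222.33 g × 0.621 = 138.07 g.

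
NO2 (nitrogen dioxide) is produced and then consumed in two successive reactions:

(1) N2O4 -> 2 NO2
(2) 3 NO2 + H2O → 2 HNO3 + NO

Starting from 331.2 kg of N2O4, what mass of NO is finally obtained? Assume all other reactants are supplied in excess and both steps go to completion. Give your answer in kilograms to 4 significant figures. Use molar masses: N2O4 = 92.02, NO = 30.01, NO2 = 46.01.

72.01 kg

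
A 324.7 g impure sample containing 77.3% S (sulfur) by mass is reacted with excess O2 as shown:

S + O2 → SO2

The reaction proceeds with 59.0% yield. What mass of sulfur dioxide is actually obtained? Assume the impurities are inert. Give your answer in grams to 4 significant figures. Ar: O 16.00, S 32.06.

Pure S available = 324.7 g × 0.773 = 250.99 g.
M(S) = 32.06 g/mol.
M(SO2) = 32.06 + 2(16.00) = 64.06 g/mol.
n(S) = 250.99 g / 32.06 g/mol = 7.8289 mol.
From the equation the S:SO2 mole ratio is 1:1, so n(SO2) = 7.8289 × 1/1 = 7.8289 mol.
Mass of SO2 = 7.8289 mol × 64.06 g/mol = 501.52 g.
Actual mass collected = 501.52 g × 0.590 = 295.89 g.

295.9 g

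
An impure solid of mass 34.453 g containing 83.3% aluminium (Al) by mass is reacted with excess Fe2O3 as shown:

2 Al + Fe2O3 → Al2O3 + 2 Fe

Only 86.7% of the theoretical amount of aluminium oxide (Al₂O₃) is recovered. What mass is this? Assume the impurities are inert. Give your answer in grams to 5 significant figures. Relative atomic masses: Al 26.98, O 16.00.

47.016 g

Pure Al available = 34.453 g × 0.833 = 28.6993 g.
M(Al) = 26.98 g/mol.
M(Al2O3) = 2(26.98) + 3(16.00) = 101.96 g/mol.
n(Al) = 28.6993 g / 26.98 g/mol = 1.06373 mol.
From the equation the Al:Al2O3 mole ratio is 2:1, so n(Al2O3) = 1.06373 × 1/2 = 0.531863 mol.
Mass of Al2O3 = 0.531863 mol × 101.96 g/mol = 54.2288 g.
Actual mass collected = 54.2288 g × 0.867 = 47.0164 g.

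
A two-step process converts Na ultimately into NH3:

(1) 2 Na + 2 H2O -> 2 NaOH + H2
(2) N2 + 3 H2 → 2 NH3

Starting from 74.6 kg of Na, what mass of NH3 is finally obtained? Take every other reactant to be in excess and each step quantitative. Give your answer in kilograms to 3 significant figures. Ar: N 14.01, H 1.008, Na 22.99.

M(Na) = 22.99 g/mol.
M(NH3) = 14.01 + 3(1.008) = 17.034 g/mol.
74.6 kg = 74600 g.
n(Na) = 74600 / 22.99 = 3245 mol.
Step 1 gives a 2:1 ratio of Na to H2, so n(H2) = 1622 mol.
In step 2 the H2:NH3 ratio is 3:2, so n(NH3) = 1082 mol.
Mass of NH3 = 1082 × 17.034 = 18420 g = 18.4 kg.

18.4 kg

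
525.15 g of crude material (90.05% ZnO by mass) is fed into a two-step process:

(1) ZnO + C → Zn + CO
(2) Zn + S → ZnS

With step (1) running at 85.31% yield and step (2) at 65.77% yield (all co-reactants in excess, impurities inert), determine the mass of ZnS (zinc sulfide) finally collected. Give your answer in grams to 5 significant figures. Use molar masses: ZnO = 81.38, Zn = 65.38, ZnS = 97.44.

Pure ZnO = 525.15 × 0.9005 = 472.898 g.
n(ZnO) = 472.898 / 81.38 = 5.81098 mol.
Step 1 (ZnO:Zn = 1:1): theoretical n(Zn) = 5.81098 mol; at 85.31% yield, n(Zn) = 4.95735 mol.
Step 2 (Zn:ZnS = 1:1): theoretical n(ZnS) = 4.95735 mol, so theoretical mass = 4.95735 × 97.44 = 483.044 g.
At 65.77% yield, actual mass of ZnS = 483.044 × 0.6577 = 317.698 g.

317.70 g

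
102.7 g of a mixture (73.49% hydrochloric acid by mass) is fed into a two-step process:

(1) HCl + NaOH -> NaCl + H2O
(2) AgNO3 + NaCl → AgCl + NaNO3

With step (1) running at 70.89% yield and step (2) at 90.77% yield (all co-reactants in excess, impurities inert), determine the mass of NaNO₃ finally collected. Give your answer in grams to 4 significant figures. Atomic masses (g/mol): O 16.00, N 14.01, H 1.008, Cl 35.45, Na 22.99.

113.2 g

Pure HCl = 102.7 × 0.7349 = 75.474 g.
M(HCl) = 1.008 + 35.45 = 36.458 g/mol.
M(NaNO3) = 22.99 + 14.01 + 3(16.00) = 85.00 g/mol.
n(HCl) = 75.474 / 36.458 = 2.0702 mol.
Step 1 (HCl:NaCl = 1:1): theoretical n(NaCl) = 2.0702 mol; at 70.89% yield, n(NaCl) = 1.4675 mol.
Step 2 (NaCl:NaNO3 = 1:1): theoretical n(NaNO3) = 1.4675 mol, so theoretical mass = 1.4675 × 85.00 = 124.74 g.
At 90.77% yield, actual mass of NaNO3 = 124.74 × 0.9077 = 113.23 g.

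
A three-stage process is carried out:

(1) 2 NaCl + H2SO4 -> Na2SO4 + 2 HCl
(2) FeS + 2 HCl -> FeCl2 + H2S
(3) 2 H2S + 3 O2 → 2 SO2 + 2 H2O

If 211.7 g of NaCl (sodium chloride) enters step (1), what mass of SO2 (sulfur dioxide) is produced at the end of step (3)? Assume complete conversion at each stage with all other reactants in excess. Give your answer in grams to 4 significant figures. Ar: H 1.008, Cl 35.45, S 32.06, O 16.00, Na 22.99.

M(NaCl) = 22.99 + 35.45 = 58.44 g/mol.
M(SO2) = 32.06 + 2(16.00) = 64.06 g/mol.
n(NaCl) = 211.7 / 58.44 = 3.6225 mol.
Reaction (1): NaCl→HCl ratio 2:2 ⇒ n(HCl) = 3.6225 mol.
Reaction (2): HCl→H2S ratio 2:1 ⇒ n(H2S) = 1.8113 mol.
Reaction (3): H2S→SO2 ratio 2:2 ⇒ n(SO2) = 1.8113 mol.
Mass of SO2 = 1.8113 × 64.06 = 116.03 g.

116.0 g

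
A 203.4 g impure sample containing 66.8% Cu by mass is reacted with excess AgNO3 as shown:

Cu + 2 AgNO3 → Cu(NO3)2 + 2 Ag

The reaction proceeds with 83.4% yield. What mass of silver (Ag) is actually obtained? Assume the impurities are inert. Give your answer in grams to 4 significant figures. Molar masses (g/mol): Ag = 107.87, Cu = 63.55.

Pure Cu available = 203.4 g × 0.668 = 135.87 g.
n(Cu) = 135.87 g / 63.55 g/mol = 2.1380 mol.
From the equation the Cu:Ag mole ratio is 1:2, so n(Ag) = 2.1380 × 2/1 = 4.2760 mol.
Mass of Ag = 4.2760 mol × 107.87 g/mol = 461.26 g.
Actual mass collected = 461.26 g × 0.834 = 384.69 g.

384.7 g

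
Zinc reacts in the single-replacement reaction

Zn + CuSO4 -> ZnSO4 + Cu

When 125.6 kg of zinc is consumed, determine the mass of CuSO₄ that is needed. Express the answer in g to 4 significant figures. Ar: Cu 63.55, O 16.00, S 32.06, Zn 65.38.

306600 g

M(Zn) = 65.38 g/mol.
M(CuSO4) = 63.55 + 32.06 + 4(16.00) = 159.61 g/mol.
Convert: 125.6 kg = 125600 g.
n(Zn) = 125600 g / 65.38 g/mol = 1921.1 mol.
From the equation the Zn:CuSO4 mole ratio is 1:1, so n(CuSO4) = 1921.1 × 1/1 = 1921.1 mol.
Mass of CuSO4 = 1921.1 mol × 159.61 g/mol = 306620 g.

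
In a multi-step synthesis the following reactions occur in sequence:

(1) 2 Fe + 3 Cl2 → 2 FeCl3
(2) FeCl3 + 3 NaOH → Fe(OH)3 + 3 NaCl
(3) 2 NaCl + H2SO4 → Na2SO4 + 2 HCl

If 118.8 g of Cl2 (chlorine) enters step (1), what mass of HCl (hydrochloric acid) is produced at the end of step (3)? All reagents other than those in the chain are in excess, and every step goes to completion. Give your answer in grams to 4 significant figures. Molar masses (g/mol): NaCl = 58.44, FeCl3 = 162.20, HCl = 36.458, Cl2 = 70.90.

n(Cl2) = 118.8 / 70.90 = 1.6756 mol.
Reaction (1): Cl2→FeCl3 ratio 3:2 ⇒ n(FeCl3) = 1.1171 mol.
Reaction (2): FeCl3→NaCl ratio 1:3 ⇒ n(NaCl) = 3.3512 mol.
Reaction (3): NaCl→HCl ratio 2:2 ⇒ n(HCl) = 3.3512 mol.
Mass of HCl = 3.3512 × 36.458 = 122.18 g.

122.2 g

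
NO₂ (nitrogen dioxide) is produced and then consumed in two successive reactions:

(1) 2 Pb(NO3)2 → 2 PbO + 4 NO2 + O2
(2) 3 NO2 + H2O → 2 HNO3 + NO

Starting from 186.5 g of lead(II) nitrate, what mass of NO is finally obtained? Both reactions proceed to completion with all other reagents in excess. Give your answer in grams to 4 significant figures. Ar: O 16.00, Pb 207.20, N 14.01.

11.27 g

M(Pb(NO3)2) = 207.20 + 2(14.01) + 6(16.00) = 331.22 g/mol.
M(NO) = 14.01 + 16.00 = 30.01 g/mol.
n(Pb(NO3)2) = 186.50 / 331.22 = 0.56307 mol.
Step 1 gives a 2:4 ratio of Pb(NO3)2 to NO2, so n(NO2) = 1.1261 mol.
In step 2 the NO2:NO ratio is 3:1, so n(NO) = 0.37538 mol.
Mass of NO = 0.37538 × 30.01 = 11.265 g.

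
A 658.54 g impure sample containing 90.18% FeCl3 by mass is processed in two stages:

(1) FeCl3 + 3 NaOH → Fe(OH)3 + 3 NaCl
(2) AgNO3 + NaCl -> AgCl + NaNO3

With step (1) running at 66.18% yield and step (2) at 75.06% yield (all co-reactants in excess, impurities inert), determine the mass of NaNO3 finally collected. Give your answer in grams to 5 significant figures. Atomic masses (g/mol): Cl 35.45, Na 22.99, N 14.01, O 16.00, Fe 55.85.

Pure FeCl3 = 658.54 × 0.9018 = 593.871 g.
M(FeCl3) = 55.85 + 3(35.45) = 162.20 g/mol.
M(NaNO3) = 22.99 + 14.01 + 3(16.00) = 85.00 g/mol.
n(FeCl3) = 593.871 / 162.20 = 3.66135 mol.
Step 1 (FeCl3:NaCl = 1:3): theoretical n(NaCl) = 10.9841 mol; at 66.18% yield, n(NaCl) = 7.26925 mol.
Step 2 (NaCl:NaNO3 = 1:1): theoretical n(NaNO3) = 7.26925 mol, so theoretical mass = 7.26925 × 85.00 = 617.886 g.
At 75.06% yield, actual mass of NaNO3 = 617.886 × 0.7506 = 463.785 g.

463.79 g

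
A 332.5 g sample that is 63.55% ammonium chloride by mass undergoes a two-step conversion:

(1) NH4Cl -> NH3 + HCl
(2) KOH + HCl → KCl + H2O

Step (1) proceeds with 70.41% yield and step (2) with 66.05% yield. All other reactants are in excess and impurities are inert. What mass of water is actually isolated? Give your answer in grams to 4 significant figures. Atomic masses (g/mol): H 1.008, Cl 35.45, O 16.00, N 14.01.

33.10 g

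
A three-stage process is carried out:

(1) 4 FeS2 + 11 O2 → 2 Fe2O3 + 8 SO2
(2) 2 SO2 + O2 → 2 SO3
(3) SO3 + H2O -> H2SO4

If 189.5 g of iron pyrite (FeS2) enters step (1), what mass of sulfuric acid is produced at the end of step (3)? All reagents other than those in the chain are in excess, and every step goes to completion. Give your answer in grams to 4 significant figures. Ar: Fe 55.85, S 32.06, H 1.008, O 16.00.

309.8 g

M(FeS2) = 55.85 + 2(32.06) = 119.97 g/mol.
M(H2SO4) = 2(1.008) + 32.06 + 4(16.00) = 98.076 g/mol.
n(FeS2) = 189.5 / 119.97 = 1.5796 mol.
Reaction (1): FeS2→SO2 ratio 4:8 ⇒ n(SO2) = 3.1591 mol.
Reaction (2): SO2→SO3 ratio 2:2 ⇒ n(SO3) = 3.1591 mol.
Reaction (3): SO3→H2SO4 ratio 1:1 ⇒ n(H2SO4) = 3.1591 mol.
Mass of H2SO4 = 3.1591 × 98.076 = 309.83 g.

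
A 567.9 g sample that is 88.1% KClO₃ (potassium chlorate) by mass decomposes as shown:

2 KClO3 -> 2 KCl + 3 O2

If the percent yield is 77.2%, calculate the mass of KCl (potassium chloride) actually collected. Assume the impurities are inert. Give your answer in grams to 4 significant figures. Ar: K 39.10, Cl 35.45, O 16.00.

235.0 g

Pure KClO3 available = 567.9 g × 0.881 = 500.32 g.
M(KClO3) = 39.10 + 35.45 + 3(16.00) = 122.55 g/mol.
M(KCl) = 39.10 + 35.45 = 74.55 g/mol.
n(KClO3) = 500.32 g / 122.55 g/mol = 4.0826 mol.
From the equation the KClO3:KCl mole ratio is 2:2, so n(KCl) = 4.0826 × 2/2 = 4.0826 mol.
Mass of KCl = 4.0826 mol × 74.55 g/mol = 304.36 g.
Actual mass collected = 304.36 g × 0.772 = 234.96 g.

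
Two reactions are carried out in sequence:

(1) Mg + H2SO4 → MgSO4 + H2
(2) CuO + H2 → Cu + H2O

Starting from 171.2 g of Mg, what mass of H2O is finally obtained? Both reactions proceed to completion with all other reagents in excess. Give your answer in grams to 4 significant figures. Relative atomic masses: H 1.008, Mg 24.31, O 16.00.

M(Mg) = 24.31 g/mol.
M(H2O) = 2(1.008) + 16.00 = 18.016 g/mol.
n(Mg) = 171.20 / 24.31 = 7.0424 mol.
Step 1 gives a 1:1 ratio of Mg to H2, so n(H2) = 7.0424 mol.
In step 2 the H2:H2O ratio is 1:1, so n(H2O) = 7.0424 mol.
Mass of H2O = 7.0424 × 18.016 = 126.88 g.

126.9 g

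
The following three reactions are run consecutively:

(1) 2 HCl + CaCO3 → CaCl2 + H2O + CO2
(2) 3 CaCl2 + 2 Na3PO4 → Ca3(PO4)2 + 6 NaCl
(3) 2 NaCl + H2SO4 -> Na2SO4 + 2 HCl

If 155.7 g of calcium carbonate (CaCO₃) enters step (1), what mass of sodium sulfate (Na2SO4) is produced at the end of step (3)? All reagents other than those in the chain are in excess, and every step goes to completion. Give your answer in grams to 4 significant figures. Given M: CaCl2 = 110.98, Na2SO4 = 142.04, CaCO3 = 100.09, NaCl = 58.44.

221.0 g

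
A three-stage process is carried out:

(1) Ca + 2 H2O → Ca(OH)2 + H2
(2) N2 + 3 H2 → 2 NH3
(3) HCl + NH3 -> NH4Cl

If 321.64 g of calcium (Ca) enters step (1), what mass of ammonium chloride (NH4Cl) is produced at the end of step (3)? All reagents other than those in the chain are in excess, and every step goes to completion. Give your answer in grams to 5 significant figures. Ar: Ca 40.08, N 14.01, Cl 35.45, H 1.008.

286.18 g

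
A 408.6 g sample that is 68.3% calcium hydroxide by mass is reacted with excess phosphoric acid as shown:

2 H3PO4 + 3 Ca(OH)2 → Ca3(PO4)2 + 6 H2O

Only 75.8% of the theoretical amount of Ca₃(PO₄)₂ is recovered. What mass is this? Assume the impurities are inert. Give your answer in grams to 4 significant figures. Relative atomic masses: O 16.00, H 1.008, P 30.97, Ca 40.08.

295.2 g

Pure Ca(OH)2 available = 408.6 g × 0.683 = 279.07 g.
M(Ca(OH)2) = 40.08 + 2(16.00) + 2(1.008) = 74.096 g/mol.
M(Ca3(PO4)2) = 3(40.08) + 2(30.97) + 8(16.00) = 310.18 g/mol.
n(Ca(OH)2) = 279.07 g / 74.096 g/mol = 3.7664 mol.
From the equation the Ca(OH)2:Ca3(PO4)2 mole ratio is 3:1, so n(Ca3(PO4)2) = 3.7664 × 1/3 = 1.2555 mol.
Mass of Ca3(PO4)2 = 1.2555 mol × 310.18 g/mol = 389.42 g.
Actual mass collected = 389.42 g × 0.758 = 295.18 g.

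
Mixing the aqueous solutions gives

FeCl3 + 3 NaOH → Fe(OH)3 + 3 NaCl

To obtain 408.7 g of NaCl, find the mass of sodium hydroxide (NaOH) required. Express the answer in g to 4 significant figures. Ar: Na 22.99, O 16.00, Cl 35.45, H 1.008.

M(NaCl) = 22.99 + 35.45 = 58.44 g/mol.
M(NaOH) = 22.99 + 16.00 + 1.008 = 39.998 g/mol.
n(NaCl) = 408.70 g / 58.44 g/mol = 6.9935 mol.
From the equation the NaCl:NaOH mole ratio is 3:3, so n(NaOH) = 6.9935 × 3/3 = 6.9935 mol.
Mass of NaOH = 6.9935 mol × 39.998 g/mol = 279.73 g.

279.7 g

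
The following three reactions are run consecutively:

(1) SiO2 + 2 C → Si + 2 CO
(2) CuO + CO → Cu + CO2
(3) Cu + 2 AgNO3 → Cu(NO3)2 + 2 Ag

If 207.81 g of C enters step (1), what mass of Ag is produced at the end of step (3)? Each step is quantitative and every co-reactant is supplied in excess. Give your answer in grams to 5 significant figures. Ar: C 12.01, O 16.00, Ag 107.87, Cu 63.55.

M(C) = 12.01 g/mol.
M(Ag) = 107.87 g/mol.
n(C) = 207.81 / 12.01 = 17.3031 mol.
Reaction (1): C→CO ratio 2:2 ⇒ n(CO) = 17.3031 mol.
Reaction (2): CO→Cu ratio 1:1 ⇒ n(Cu) = 17.3031 mol.
Reaction (3): Cu→Ag ratio 1:2 ⇒ n(Ag) = 34.6062 mol.
Mass of Ag = 34.6062 × 107.87 = 3732.97 g.

3733.0 g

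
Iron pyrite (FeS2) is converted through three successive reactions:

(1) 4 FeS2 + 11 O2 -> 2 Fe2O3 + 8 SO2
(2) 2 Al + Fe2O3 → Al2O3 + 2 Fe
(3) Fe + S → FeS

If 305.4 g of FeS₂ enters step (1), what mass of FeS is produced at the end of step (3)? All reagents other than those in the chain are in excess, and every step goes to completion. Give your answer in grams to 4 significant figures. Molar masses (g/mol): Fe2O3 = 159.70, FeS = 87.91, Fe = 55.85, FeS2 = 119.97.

n(FeS2) = 305.4 / 119.97 = 2.5456 mol.
Reaction (1): FeS2→Fe2O3 ratio 4:2 ⇒ n(Fe2O3) = 1.2728 mol.
Reaction (2): Fe2O3→Fe ratio 1:2 ⇒ n(Fe) = 2.5456 mol.
Reaction (3): Fe→FeS ratio 1:1 ⇒ n(FeS) = 2.5456 mol.
Mass of FeS = 2.5456 × 87.91 = 223.79 g.

223.8 g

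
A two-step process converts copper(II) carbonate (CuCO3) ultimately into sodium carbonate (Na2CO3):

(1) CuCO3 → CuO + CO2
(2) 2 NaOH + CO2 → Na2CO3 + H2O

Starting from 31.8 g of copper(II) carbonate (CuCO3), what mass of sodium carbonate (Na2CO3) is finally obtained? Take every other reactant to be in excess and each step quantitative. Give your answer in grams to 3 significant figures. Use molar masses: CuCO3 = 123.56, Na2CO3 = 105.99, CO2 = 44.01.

27.3 g

n(CuCO3) = 31.80 / 123.56 = 0.2574 mol.
Step 1 gives a 1:1 ratio of CuCO3 to CO2, so n(CO2) = 0.2574 mol.
In step 2 the CO2:Na2CO3 ratio is 1:1, so n(Na2CO3) = 0.2574 mol.
Mass of Na2CO3 = 0.2574 × 105.99 = 27.28 g.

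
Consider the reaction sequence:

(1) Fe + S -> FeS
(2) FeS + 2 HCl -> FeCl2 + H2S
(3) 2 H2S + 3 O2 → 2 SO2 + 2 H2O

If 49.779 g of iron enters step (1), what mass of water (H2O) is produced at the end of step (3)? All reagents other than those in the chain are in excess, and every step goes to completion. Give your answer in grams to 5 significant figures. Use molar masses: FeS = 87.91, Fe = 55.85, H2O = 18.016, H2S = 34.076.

16.058 g

n(Fe) = 49.779 / 55.85 = 0.891298 mol.
Reaction (1): Fe→FeS ratio 1:1 ⇒ n(FeS) = 0.891298 mol.
Reaction (2): FeS→H2S ratio 1:1 ⇒ n(H2S) = 0.891298 mol.
Reaction (3): H2S→H2O ratio 2:2 ⇒ n(H2O) = 0.891298 mol.
Mass of H2O = 0.891298 × 18.016 = 16.0576 g.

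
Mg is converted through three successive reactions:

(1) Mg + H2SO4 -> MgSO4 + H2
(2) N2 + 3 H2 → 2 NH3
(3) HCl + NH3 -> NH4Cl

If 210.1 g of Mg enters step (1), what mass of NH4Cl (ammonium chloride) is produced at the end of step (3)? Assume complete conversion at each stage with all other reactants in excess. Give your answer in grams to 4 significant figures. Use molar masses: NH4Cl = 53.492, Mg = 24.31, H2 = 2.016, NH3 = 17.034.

308.2 g

n(Mg) = 210.1 / 24.31 = 8.6425 mol.
Reaction (1): Mg→H2 ratio 1:1 ⇒ n(H2) = 8.6425 mol.
Reaction (2): H2→NH3 ratio 3:2 ⇒ n(NH3) = 5.7617 mol.
Reaction (3): NH3→NH4Cl ratio 1:1 ⇒ n(NH4Cl) = 5.7617 mol.
Mass of NH4Cl = 5.7617 × 53.492 = 308.20 g.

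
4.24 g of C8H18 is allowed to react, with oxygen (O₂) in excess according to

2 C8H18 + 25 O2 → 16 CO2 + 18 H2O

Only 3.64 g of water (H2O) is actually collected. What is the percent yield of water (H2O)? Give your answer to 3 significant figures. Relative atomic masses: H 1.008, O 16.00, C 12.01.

M(C8H18) = 8(12.01) + 18(1.008) = 114.224 g/mol.
M(H2O) = 2(1.008) + 16.00 = 18.016 g/mol.
n(C8H18) = 4.240 g / 114.224 g/mol = 0.03712 mol.
From the equation the C8H18:H2O mole ratio is 2:18, so n(H2O) = 0.03712 × 18/2 = 0.3341 mol.
Mass of H2O = 0.3341 mol × 18.016 g/mol = 6.019 g.
This is the theoretical yield. Percent yield = 3.64 g / 6.019 g × 100% = 60.48%.

60.5 %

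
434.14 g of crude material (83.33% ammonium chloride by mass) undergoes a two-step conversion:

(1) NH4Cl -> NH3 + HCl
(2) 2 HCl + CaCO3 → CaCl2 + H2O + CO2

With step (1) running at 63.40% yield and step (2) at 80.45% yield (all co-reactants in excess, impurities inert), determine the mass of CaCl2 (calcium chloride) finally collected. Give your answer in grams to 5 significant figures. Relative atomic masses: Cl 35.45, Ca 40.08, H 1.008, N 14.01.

Pure NH4Cl = 434.14 × 0.8333 = 361.769 g.
M(NH4Cl) = 14.01 + 4(1.008) + 35.45 = 53.492 g/mol.
M(CaCl2) = 40.08 + 2(35.45) = 110.98 g/mol.
n(NH4Cl) = 361.769 / 53.492 = 6.76305 mol.
Step 1 (NH4Cl:HCl = 1:1): theoretical n(HCl) = 6.76305 mol; at 63.40% yield, n(HCl) = 4.28777 mol.
Step 2 (HCl:CaCl2 = 2:1): theoretical n(CaCl2) = 2.14389 mol, so theoretical mass = 2.14389 × 110.98 = 237.928 g.
At 80.45% yield, actual mass of CaCl2 = 237.928 × 0.8045 = 191.413 g.

191.41 g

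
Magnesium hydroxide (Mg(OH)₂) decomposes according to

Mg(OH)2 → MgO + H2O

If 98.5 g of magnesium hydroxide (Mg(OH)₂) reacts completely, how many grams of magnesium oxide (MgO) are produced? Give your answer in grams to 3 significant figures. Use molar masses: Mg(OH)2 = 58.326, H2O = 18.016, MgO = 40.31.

68.1 g

n(Mg(OH)2) = 98.50 g / 58.326 g/mol = 1.689 mol.
From the equation the Mg(OH)2:MgO mole ratio is 1:1, so n(MgO) = 1.689 × 1/1 = 1.689 mol.
Mass of MgO = 1.689 mol × 40.31 g/mol = 68.07 g.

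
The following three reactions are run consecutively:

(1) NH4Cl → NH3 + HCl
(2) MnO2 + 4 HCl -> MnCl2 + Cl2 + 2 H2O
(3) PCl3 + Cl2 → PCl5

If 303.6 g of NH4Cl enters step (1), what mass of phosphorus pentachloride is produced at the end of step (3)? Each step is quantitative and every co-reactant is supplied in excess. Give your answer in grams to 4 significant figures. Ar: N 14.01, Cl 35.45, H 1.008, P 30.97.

295.4 g

M(NH4Cl) = 14.01 + 4(1.008) + 35.45 = 53.492 g/mol.
M(PCl5) = 30.97 + 5(35.45) = 208.22 g/mol.
n(NH4Cl) = 303.6 / 53.492 = 5.6756 mol.
Reaction (1): NH4Cl→HCl ratio 1:1 ⇒ n(HCl) = 5.6756 mol.
Reaction (2): HCl→Cl2 ratio 4:1 ⇒ n(Cl2) = 1.4189 mol.
Reaction (3): Cl2→PCl5 ratio 1:1 ⇒ n(PCl5) = 1.4189 mol.
Mass of PCl5 = 1.4189 × 208.22 = 295.44 g.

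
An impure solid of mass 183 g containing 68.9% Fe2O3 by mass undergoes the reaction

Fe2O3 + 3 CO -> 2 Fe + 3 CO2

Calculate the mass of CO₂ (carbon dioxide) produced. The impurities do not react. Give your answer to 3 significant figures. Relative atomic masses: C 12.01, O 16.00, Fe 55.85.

104 g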